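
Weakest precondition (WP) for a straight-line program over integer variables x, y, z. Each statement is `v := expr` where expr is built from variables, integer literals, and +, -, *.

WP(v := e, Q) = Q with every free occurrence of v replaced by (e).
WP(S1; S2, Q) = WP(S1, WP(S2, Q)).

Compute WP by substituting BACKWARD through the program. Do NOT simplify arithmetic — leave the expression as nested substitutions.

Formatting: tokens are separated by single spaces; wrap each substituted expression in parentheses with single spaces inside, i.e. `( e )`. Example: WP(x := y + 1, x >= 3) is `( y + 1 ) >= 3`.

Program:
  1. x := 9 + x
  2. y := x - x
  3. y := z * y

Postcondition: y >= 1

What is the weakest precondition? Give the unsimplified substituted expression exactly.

Answer: ( z * ( ( 9 + x ) - ( 9 + x ) ) ) >= 1

Derivation:
post: y >= 1
stmt 3: y := z * y  -- replace 1 occurrence(s) of y with (z * y)
  => ( z * y ) >= 1
stmt 2: y := x - x  -- replace 1 occurrence(s) of y with (x - x)
  => ( z * ( x - x ) ) >= 1
stmt 1: x := 9 + x  -- replace 2 occurrence(s) of x with (9 + x)
  => ( z * ( ( 9 + x ) - ( 9 + x ) ) ) >= 1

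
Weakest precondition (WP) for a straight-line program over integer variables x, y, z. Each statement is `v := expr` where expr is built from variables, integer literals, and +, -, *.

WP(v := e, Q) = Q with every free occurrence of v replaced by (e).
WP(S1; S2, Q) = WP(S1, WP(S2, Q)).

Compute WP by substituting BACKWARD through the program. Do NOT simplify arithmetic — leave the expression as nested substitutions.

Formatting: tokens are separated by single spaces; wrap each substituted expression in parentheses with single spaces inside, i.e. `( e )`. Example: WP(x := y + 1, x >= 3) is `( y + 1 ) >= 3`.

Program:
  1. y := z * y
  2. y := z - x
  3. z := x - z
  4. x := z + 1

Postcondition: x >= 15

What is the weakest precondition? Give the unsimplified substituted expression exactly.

Answer: ( ( x - z ) + 1 ) >= 15

Derivation:
post: x >= 15
stmt 4: x := z + 1  -- replace 1 occurrence(s) of x with (z + 1)
  => ( z + 1 ) >= 15
stmt 3: z := x - z  -- replace 1 occurrence(s) of z with (x - z)
  => ( ( x - z ) + 1 ) >= 15
stmt 2: y := z - x  -- replace 0 occurrence(s) of y with (z - x)
  => ( ( x - z ) + 1 ) >= 15
stmt 1: y := z * y  -- replace 0 occurrence(s) of y with (z * y)
  => ( ( x - z ) + 1 ) >= 15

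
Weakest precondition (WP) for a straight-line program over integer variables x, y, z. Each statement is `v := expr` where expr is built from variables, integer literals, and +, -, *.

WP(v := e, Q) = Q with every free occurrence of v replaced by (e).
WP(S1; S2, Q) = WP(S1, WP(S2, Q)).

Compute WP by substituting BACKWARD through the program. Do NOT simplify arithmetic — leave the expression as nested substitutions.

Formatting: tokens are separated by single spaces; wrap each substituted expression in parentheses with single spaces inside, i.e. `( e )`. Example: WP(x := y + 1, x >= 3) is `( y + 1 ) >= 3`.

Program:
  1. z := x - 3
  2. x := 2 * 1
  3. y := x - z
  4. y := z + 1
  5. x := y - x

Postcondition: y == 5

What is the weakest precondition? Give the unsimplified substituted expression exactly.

Answer: ( ( x - 3 ) + 1 ) == 5

Derivation:
post: y == 5
stmt 5: x := y - x  -- replace 0 occurrence(s) of x with (y - x)
  => y == 5
stmt 4: y := z + 1  -- replace 1 occurrence(s) of y with (z + 1)
  => ( z + 1 ) == 5
stmt 3: y := x - z  -- replace 0 occurrence(s) of y with (x - z)
  => ( z + 1 ) == 5
stmt 2: x := 2 * 1  -- replace 0 occurrence(s) of x with (2 * 1)
  => ( z + 1 ) == 5
stmt 1: z := x - 3  -- replace 1 occurrence(s) of z with (x - 3)
  => ( ( x - 3 ) + 1 ) == 5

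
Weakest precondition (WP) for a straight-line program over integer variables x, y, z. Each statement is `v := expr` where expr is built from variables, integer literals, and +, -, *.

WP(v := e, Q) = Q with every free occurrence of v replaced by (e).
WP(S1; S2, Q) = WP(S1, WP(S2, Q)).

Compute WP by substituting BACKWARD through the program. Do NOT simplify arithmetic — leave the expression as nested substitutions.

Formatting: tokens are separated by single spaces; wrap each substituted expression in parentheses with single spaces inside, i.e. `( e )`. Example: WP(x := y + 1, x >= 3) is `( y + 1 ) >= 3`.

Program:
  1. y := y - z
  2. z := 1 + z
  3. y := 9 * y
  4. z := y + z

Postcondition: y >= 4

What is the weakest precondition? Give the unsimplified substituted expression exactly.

post: y >= 4
stmt 4: z := y + z  -- replace 0 occurrence(s) of z with (y + z)
  => y >= 4
stmt 3: y := 9 * y  -- replace 1 occurrence(s) of y with (9 * y)
  => ( 9 * y ) >= 4
stmt 2: z := 1 + z  -- replace 0 occurrence(s) of z with (1 + z)
  => ( 9 * y ) >= 4
stmt 1: y := y - z  -- replace 1 occurrence(s) of y with (y - z)
  => ( 9 * ( y - z ) ) >= 4

Answer: ( 9 * ( y - z ) ) >= 4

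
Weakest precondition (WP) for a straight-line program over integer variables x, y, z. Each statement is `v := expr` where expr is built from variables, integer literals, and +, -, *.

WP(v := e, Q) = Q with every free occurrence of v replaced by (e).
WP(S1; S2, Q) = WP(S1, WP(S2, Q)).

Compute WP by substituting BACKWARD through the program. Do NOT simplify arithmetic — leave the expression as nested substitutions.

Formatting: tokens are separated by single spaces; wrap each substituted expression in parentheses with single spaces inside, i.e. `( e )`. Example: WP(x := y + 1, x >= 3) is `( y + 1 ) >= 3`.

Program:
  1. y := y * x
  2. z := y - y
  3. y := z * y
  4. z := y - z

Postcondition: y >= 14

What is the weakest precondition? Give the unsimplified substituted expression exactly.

post: y >= 14
stmt 4: z := y - z  -- replace 0 occurrence(s) of z with (y - z)
  => y >= 14
stmt 3: y := z * y  -- replace 1 occurrence(s) of y with (z * y)
  => ( z * y ) >= 14
stmt 2: z := y - y  -- replace 1 occurrence(s) of z with (y - y)
  => ( ( y - y ) * y ) >= 14
stmt 1: y := y * x  -- replace 3 occurrence(s) of y with (y * x)
  => ( ( ( y * x ) - ( y * x ) ) * ( y * x ) ) >= 14

Answer: ( ( ( y * x ) - ( y * x ) ) * ( y * x ) ) >= 14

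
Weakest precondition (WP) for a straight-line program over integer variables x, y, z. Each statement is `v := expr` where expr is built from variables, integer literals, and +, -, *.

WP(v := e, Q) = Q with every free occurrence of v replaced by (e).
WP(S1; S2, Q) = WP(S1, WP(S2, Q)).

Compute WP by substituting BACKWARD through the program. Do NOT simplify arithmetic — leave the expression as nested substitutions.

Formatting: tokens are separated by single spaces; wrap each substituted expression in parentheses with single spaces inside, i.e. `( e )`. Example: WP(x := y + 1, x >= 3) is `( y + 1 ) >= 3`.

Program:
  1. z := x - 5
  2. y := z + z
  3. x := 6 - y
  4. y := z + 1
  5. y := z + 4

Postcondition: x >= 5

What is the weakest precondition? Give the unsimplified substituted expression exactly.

post: x >= 5
stmt 5: y := z + 4  -- replace 0 occurrence(s) of y with (z + 4)
  => x >= 5
stmt 4: y := z + 1  -- replace 0 occurrence(s) of y with (z + 1)
  => x >= 5
stmt 3: x := 6 - y  -- replace 1 occurrence(s) of x with (6 - y)
  => ( 6 - y ) >= 5
stmt 2: y := z + z  -- replace 1 occurrence(s) of y with (z + z)
  => ( 6 - ( z + z ) ) >= 5
stmt 1: z := x - 5  -- replace 2 occurrence(s) of z with (x - 5)
  => ( 6 - ( ( x - 5 ) + ( x - 5 ) ) ) >= 5

Answer: ( 6 - ( ( x - 5 ) + ( x - 5 ) ) ) >= 5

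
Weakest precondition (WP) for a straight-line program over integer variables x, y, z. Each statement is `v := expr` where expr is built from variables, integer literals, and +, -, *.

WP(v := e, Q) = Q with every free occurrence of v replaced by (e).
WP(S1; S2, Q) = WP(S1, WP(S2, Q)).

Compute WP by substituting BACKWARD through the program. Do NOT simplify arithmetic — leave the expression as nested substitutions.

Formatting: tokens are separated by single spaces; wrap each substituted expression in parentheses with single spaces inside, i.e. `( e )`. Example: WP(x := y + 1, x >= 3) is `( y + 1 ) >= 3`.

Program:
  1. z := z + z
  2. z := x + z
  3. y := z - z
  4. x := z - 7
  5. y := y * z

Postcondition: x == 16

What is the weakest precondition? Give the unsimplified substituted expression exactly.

Answer: ( ( x + ( z + z ) ) - 7 ) == 16

Derivation:
post: x == 16
stmt 5: y := y * z  -- replace 0 occurrence(s) of y with (y * z)
  => x == 16
stmt 4: x := z - 7  -- replace 1 occurrence(s) of x with (z - 7)
  => ( z - 7 ) == 16
stmt 3: y := z - z  -- replace 0 occurrence(s) of y with (z - z)
  => ( z - 7 ) == 16
stmt 2: z := x + z  -- replace 1 occurrence(s) of z with (x + z)
  => ( ( x + z ) - 7 ) == 16
stmt 1: z := z + z  -- replace 1 occurrence(s) of z with (z + z)
  => ( ( x + ( z + z ) ) - 7 ) == 16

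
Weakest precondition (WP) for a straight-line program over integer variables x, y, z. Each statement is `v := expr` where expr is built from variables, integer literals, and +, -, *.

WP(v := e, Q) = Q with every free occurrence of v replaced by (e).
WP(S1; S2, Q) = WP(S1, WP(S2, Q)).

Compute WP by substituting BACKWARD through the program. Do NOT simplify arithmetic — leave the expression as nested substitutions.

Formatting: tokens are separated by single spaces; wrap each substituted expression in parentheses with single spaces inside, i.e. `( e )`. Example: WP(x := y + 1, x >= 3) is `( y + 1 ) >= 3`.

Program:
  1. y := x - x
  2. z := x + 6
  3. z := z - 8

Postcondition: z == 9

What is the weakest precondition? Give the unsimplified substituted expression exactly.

post: z == 9
stmt 3: z := z - 8  -- replace 1 occurrence(s) of z with (z - 8)
  => ( z - 8 ) == 9
stmt 2: z := x + 6  -- replace 1 occurrence(s) of z with (x + 6)
  => ( ( x + 6 ) - 8 ) == 9
stmt 1: y := x - x  -- replace 0 occurrence(s) of y with (x - x)
  => ( ( x + 6 ) - 8 ) == 9

Answer: ( ( x + 6 ) - 8 ) == 9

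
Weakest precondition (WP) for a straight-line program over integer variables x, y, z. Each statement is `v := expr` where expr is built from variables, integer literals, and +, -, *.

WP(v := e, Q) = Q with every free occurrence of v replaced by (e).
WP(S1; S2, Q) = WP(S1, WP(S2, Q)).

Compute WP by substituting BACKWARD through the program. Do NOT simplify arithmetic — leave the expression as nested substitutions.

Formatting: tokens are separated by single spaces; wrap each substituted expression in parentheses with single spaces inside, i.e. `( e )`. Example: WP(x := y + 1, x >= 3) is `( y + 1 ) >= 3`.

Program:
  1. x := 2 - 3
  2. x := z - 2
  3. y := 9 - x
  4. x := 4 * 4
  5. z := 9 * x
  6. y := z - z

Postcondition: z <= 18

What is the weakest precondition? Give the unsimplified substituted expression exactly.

post: z <= 18
stmt 6: y := z - z  -- replace 0 occurrence(s) of y with (z - z)
  => z <= 18
stmt 5: z := 9 * x  -- replace 1 occurrence(s) of z with (9 * x)
  => ( 9 * x ) <= 18
stmt 4: x := 4 * 4  -- replace 1 occurrence(s) of x with (4 * 4)
  => ( 9 * ( 4 * 4 ) ) <= 18
stmt 3: y := 9 - x  -- replace 0 occurrence(s) of y with (9 - x)
  => ( 9 * ( 4 * 4 ) ) <= 18
stmt 2: x := z - 2  -- replace 0 occurrence(s) of x with (z - 2)
  => ( 9 * ( 4 * 4 ) ) <= 18
stmt 1: x := 2 - 3  -- replace 0 occurrence(s) of x with (2 - 3)
  => ( 9 * ( 4 * 4 ) ) <= 18

Answer: ( 9 * ( 4 * 4 ) ) <= 18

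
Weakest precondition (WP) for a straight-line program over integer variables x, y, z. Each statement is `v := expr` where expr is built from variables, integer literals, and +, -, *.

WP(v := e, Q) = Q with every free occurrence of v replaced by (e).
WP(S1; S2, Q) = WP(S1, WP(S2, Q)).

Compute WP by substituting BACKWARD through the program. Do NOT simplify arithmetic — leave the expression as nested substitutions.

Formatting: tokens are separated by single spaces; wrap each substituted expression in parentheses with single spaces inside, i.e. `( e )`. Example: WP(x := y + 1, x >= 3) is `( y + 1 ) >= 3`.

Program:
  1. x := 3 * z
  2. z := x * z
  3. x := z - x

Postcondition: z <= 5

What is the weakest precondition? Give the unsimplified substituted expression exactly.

Answer: ( ( 3 * z ) * z ) <= 5

Derivation:
post: z <= 5
stmt 3: x := z - x  -- replace 0 occurrence(s) of x with (z - x)
  => z <= 5
stmt 2: z := x * z  -- replace 1 occurrence(s) of z with (x * z)
  => ( x * z ) <= 5
stmt 1: x := 3 * z  -- replace 1 occurrence(s) of x with (3 * z)
  => ( ( 3 * z ) * z ) <= 5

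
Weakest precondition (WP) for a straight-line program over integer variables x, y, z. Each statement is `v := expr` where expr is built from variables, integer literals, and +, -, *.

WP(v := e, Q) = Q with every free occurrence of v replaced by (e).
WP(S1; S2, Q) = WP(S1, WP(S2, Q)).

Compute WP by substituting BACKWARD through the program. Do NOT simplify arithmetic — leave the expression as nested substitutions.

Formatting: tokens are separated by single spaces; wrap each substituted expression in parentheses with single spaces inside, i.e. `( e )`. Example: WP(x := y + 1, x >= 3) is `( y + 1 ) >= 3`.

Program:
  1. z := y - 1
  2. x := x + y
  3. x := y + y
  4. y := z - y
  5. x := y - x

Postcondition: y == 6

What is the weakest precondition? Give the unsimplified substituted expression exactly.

Answer: ( ( y - 1 ) - y ) == 6

Derivation:
post: y == 6
stmt 5: x := y - x  -- replace 0 occurrence(s) of x with (y - x)
  => y == 6
stmt 4: y := z - y  -- replace 1 occurrence(s) of y with (z - y)
  => ( z - y ) == 6
stmt 3: x := y + y  -- replace 0 occurrence(s) of x with (y + y)
  => ( z - y ) == 6
stmt 2: x := x + y  -- replace 0 occurrence(s) of x with (x + y)
  => ( z - y ) == 6
stmt 1: z := y - 1  -- replace 1 occurrence(s) of z with (y - 1)
  => ( ( y - 1 ) - y ) == 6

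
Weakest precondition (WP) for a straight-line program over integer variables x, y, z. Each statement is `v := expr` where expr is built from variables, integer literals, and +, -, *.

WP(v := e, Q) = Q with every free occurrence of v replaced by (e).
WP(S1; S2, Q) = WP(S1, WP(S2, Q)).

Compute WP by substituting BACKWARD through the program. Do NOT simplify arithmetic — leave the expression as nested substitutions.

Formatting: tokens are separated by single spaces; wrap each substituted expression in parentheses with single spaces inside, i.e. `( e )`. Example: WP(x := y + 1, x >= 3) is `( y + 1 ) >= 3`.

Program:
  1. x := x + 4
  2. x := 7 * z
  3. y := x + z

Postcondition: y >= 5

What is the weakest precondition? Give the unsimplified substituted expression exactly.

post: y >= 5
stmt 3: y := x + z  -- replace 1 occurrence(s) of y with (x + z)
  => ( x + z ) >= 5
stmt 2: x := 7 * z  -- replace 1 occurrence(s) of x with (7 * z)
  => ( ( 7 * z ) + z ) >= 5
stmt 1: x := x + 4  -- replace 0 occurrence(s) of x with (x + 4)
  => ( ( 7 * z ) + z ) >= 5

Answer: ( ( 7 * z ) + z ) >= 5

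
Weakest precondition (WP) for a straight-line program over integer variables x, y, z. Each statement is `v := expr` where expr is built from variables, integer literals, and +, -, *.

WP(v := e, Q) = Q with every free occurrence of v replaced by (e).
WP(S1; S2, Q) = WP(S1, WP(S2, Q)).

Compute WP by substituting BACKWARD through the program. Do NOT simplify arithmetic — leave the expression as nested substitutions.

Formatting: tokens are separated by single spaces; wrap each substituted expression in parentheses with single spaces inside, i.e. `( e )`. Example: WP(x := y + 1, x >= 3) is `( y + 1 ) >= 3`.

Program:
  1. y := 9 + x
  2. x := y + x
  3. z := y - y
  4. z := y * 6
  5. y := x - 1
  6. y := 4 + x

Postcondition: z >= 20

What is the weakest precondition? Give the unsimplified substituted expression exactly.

Answer: ( ( 9 + x ) * 6 ) >= 20

Derivation:
post: z >= 20
stmt 6: y := 4 + x  -- replace 0 occurrence(s) of y with (4 + x)
  => z >= 20
stmt 5: y := x - 1  -- replace 0 occurrence(s) of y with (x - 1)
  => z >= 20
stmt 4: z := y * 6  -- replace 1 occurrence(s) of z with (y * 6)
  => ( y * 6 ) >= 20
stmt 3: z := y - y  -- replace 0 occurrence(s) of z with (y - y)
  => ( y * 6 ) >= 20
stmt 2: x := y + x  -- replace 0 occurrence(s) of x with (y + x)
  => ( y * 6 ) >= 20
stmt 1: y := 9 + x  -- replace 1 occurrence(s) of y with (9 + x)
  => ( ( 9 + x ) * 6 ) >= 20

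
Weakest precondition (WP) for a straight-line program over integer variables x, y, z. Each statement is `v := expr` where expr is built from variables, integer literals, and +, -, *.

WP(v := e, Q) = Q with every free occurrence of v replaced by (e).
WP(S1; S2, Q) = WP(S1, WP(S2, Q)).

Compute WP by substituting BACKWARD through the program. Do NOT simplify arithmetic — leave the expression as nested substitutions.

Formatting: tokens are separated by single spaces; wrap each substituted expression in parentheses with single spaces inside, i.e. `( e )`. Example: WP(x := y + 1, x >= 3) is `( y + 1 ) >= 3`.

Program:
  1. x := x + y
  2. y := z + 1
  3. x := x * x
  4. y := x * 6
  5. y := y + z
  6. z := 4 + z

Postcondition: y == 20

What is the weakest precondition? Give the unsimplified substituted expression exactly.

Answer: ( ( ( ( x + y ) * ( x + y ) ) * 6 ) + z ) == 20

Derivation:
post: y == 20
stmt 6: z := 4 + z  -- replace 0 occurrence(s) of z with (4 + z)
  => y == 20
stmt 5: y := y + z  -- replace 1 occurrence(s) of y with (y + z)
  => ( y + z ) == 20
stmt 4: y := x * 6  -- replace 1 occurrence(s) of y with (x * 6)
  => ( ( x * 6 ) + z ) == 20
stmt 3: x := x * x  -- replace 1 occurrence(s) of x with (x * x)
  => ( ( ( x * x ) * 6 ) + z ) == 20
stmt 2: y := z + 1  -- replace 0 occurrence(s) of y with (z + 1)
  => ( ( ( x * x ) * 6 ) + z ) == 20
stmt 1: x := x + y  -- replace 2 occurrence(s) of x with (x + y)
  => ( ( ( ( x + y ) * ( x + y ) ) * 6 ) + z ) == 20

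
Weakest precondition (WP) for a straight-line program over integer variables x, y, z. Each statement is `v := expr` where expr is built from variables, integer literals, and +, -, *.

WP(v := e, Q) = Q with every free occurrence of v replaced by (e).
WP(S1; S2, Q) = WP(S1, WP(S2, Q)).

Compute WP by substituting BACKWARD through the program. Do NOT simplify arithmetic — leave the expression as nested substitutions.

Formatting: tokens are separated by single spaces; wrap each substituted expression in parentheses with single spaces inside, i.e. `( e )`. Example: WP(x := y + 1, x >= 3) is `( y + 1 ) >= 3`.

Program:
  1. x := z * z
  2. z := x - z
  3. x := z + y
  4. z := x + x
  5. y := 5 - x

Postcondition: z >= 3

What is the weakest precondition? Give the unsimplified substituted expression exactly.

post: z >= 3
stmt 5: y := 5 - x  -- replace 0 occurrence(s) of y with (5 - x)
  => z >= 3
stmt 4: z := x + x  -- replace 1 occurrence(s) of z with (x + x)
  => ( x + x ) >= 3
stmt 3: x := z + y  -- replace 2 occurrence(s) of x with (z + y)
  => ( ( z + y ) + ( z + y ) ) >= 3
stmt 2: z := x - z  -- replace 2 occurrence(s) of z with (x - z)
  => ( ( ( x - z ) + y ) + ( ( x - z ) + y ) ) >= 3
stmt 1: x := z * z  -- replace 2 occurrence(s) of x with (z * z)
  => ( ( ( ( z * z ) - z ) + y ) + ( ( ( z * z ) - z ) + y ) ) >= 3

Answer: ( ( ( ( z * z ) - z ) + y ) + ( ( ( z * z ) - z ) + y ) ) >= 3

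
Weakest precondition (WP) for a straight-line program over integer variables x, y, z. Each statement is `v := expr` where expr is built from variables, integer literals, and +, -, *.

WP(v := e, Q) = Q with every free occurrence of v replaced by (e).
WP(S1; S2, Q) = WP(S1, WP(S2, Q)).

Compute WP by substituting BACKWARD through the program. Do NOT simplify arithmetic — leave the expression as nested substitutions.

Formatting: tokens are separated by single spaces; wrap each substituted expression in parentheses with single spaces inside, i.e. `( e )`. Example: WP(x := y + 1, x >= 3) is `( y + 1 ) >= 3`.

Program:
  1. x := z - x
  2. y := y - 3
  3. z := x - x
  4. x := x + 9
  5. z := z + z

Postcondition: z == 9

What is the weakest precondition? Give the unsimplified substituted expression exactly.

post: z == 9
stmt 5: z := z + z  -- replace 1 occurrence(s) of z with (z + z)
  => ( z + z ) == 9
stmt 4: x := x + 9  -- replace 0 occurrence(s) of x with (x + 9)
  => ( z + z ) == 9
stmt 3: z := x - x  -- replace 2 occurrence(s) of z with (x - x)
  => ( ( x - x ) + ( x - x ) ) == 9
stmt 2: y := y - 3  -- replace 0 occurrence(s) of y with (y - 3)
  => ( ( x - x ) + ( x - x ) ) == 9
stmt 1: x := z - x  -- replace 4 occurrence(s) of x with (z - x)
  => ( ( ( z - x ) - ( z - x ) ) + ( ( z - x ) - ( z - x ) ) ) == 9

Answer: ( ( ( z - x ) - ( z - x ) ) + ( ( z - x ) - ( z - x ) ) ) == 9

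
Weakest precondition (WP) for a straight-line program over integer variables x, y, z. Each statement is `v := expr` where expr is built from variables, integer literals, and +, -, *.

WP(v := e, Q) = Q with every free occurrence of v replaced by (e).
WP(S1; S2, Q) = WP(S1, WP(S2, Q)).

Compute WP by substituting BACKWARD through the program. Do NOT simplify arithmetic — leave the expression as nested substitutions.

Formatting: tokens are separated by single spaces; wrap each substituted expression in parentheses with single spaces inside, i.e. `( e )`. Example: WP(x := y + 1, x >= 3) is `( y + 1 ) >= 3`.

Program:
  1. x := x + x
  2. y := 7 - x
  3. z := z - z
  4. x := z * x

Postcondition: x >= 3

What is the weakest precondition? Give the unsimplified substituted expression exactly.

post: x >= 3
stmt 4: x := z * x  -- replace 1 occurrence(s) of x with (z * x)
  => ( z * x ) >= 3
stmt 3: z := z - z  -- replace 1 occurrence(s) of z with (z - z)
  => ( ( z - z ) * x ) >= 3
stmt 2: y := 7 - x  -- replace 0 occurrence(s) of y with (7 - x)
  => ( ( z - z ) * x ) >= 3
stmt 1: x := x + x  -- replace 1 occurrence(s) of x with (x + x)
  => ( ( z - z ) * ( x + x ) ) >= 3

Answer: ( ( z - z ) * ( x + x ) ) >= 3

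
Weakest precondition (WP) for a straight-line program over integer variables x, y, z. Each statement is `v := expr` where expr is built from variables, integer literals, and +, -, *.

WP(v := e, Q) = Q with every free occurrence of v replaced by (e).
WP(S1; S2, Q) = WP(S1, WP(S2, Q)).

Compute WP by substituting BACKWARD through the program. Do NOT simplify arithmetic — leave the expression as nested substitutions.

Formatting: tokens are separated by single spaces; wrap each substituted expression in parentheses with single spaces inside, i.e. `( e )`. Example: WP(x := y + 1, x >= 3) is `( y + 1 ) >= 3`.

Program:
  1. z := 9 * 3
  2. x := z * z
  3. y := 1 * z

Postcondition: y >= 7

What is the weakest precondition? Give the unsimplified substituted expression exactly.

Answer: ( 1 * ( 9 * 3 ) ) >= 7

Derivation:
post: y >= 7
stmt 3: y := 1 * z  -- replace 1 occurrence(s) of y with (1 * z)
  => ( 1 * z ) >= 7
stmt 2: x := z * z  -- replace 0 occurrence(s) of x with (z * z)
  => ( 1 * z ) >= 7
stmt 1: z := 9 * 3  -- replace 1 occurrence(s) of z with (9 * 3)
  => ( 1 * ( 9 * 3 ) ) >= 7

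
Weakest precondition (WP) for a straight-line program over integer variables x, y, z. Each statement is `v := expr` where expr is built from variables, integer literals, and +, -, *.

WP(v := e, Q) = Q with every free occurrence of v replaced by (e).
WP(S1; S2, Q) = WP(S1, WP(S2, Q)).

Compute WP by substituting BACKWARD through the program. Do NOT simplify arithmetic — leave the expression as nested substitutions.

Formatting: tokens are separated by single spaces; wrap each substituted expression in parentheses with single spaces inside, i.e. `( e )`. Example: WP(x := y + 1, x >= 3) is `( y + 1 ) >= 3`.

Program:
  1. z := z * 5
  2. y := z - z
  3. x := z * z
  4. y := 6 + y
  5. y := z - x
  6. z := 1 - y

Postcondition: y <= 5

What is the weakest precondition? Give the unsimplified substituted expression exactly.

Answer: ( ( z * 5 ) - ( ( z * 5 ) * ( z * 5 ) ) ) <= 5

Derivation:
post: y <= 5
stmt 6: z := 1 - y  -- replace 0 occurrence(s) of z with (1 - y)
  => y <= 5
stmt 5: y := z - x  -- replace 1 occurrence(s) of y with (z - x)
  => ( z - x ) <= 5
stmt 4: y := 6 + y  -- replace 0 occurrence(s) of y with (6 + y)
  => ( z - x ) <= 5
stmt 3: x := z * z  -- replace 1 occurrence(s) of x with (z * z)
  => ( z - ( z * z ) ) <= 5
stmt 2: y := z - z  -- replace 0 occurrence(s) of y with (z - z)
  => ( z - ( z * z ) ) <= 5
stmt 1: z := z * 5  -- replace 3 occurrence(s) of z with (z * 5)
  => ( ( z * 5 ) - ( ( z * 5 ) * ( z * 5 ) ) ) <= 5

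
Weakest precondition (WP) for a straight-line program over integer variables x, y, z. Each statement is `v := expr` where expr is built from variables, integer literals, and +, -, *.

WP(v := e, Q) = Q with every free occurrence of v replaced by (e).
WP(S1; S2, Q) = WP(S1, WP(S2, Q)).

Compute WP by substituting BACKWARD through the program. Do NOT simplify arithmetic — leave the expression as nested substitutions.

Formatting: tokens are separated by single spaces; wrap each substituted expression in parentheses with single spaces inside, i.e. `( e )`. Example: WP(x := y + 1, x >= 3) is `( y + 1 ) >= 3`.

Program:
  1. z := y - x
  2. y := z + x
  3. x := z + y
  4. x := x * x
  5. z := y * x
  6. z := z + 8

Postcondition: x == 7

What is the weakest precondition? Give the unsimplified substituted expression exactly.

Answer: ( ( ( y - x ) + ( ( y - x ) + x ) ) * ( ( y - x ) + ( ( y - x ) + x ) ) ) == 7

Derivation:
post: x == 7
stmt 6: z := z + 8  -- replace 0 occurrence(s) of z with (z + 8)
  => x == 7
stmt 5: z := y * x  -- replace 0 occurrence(s) of z with (y * x)
  => x == 7
stmt 4: x := x * x  -- replace 1 occurrence(s) of x with (x * x)
  => ( x * x ) == 7
stmt 3: x := z + y  -- replace 2 occurrence(s) of x with (z + y)
  => ( ( z + y ) * ( z + y ) ) == 7
stmt 2: y := z + x  -- replace 2 occurrence(s) of y with (z + x)
  => ( ( z + ( z + x ) ) * ( z + ( z + x ) ) ) == 7
stmt 1: z := y - x  -- replace 4 occurrence(s) of z with (y - x)
  => ( ( ( y - x ) + ( ( y - x ) + x ) ) * ( ( y - x ) + ( ( y - x ) + x ) ) ) == 7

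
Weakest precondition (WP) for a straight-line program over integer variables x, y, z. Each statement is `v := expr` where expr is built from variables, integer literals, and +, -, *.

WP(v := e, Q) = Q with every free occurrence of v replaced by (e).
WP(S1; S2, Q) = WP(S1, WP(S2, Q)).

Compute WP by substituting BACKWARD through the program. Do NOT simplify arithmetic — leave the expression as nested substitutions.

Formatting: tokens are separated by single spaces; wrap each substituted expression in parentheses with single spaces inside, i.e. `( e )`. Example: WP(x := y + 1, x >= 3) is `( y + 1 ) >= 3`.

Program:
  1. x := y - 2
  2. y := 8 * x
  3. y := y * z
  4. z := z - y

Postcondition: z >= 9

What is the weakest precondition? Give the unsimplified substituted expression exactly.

Answer: ( z - ( ( 8 * ( y - 2 ) ) * z ) ) >= 9

Derivation:
post: z >= 9
stmt 4: z := z - y  -- replace 1 occurrence(s) of z with (z - y)
  => ( z - y ) >= 9
stmt 3: y := y * z  -- replace 1 occurrence(s) of y with (y * z)
  => ( z - ( y * z ) ) >= 9
stmt 2: y := 8 * x  -- replace 1 occurrence(s) of y with (8 * x)
  => ( z - ( ( 8 * x ) * z ) ) >= 9
stmt 1: x := y - 2  -- replace 1 occurrence(s) of x with (y - 2)
  => ( z - ( ( 8 * ( y - 2 ) ) * z ) ) >= 9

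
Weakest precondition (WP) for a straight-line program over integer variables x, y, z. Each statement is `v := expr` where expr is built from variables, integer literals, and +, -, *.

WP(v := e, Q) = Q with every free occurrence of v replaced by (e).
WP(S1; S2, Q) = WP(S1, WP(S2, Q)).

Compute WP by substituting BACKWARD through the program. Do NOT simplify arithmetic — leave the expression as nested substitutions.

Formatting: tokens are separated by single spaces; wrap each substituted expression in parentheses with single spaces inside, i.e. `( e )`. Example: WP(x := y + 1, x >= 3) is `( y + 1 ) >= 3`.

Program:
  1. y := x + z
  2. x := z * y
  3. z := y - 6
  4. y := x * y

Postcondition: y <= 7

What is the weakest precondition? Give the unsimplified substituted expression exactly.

post: y <= 7
stmt 4: y := x * y  -- replace 1 occurrence(s) of y with (x * y)
  => ( x * y ) <= 7
stmt 3: z := y - 6  -- replace 0 occurrence(s) of z with (y - 6)
  => ( x * y ) <= 7
stmt 2: x := z * y  -- replace 1 occurrence(s) of x with (z * y)
  => ( ( z * y ) * y ) <= 7
stmt 1: y := x + z  -- replace 2 occurrence(s) of y with (x + z)
  => ( ( z * ( x + z ) ) * ( x + z ) ) <= 7

Answer: ( ( z * ( x + z ) ) * ( x + z ) ) <= 7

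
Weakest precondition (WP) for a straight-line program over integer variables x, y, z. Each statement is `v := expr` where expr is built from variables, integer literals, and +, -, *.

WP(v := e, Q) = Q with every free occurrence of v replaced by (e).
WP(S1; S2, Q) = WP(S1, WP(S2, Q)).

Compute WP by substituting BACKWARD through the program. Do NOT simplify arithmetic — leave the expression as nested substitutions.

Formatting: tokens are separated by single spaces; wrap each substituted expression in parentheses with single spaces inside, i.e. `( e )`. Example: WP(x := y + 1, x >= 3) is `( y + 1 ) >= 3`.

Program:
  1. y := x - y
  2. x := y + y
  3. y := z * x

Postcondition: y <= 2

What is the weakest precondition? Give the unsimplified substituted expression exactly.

Answer: ( z * ( ( x - y ) + ( x - y ) ) ) <= 2

Derivation:
post: y <= 2
stmt 3: y := z * x  -- replace 1 occurrence(s) of y with (z * x)
  => ( z * x ) <= 2
stmt 2: x := y + y  -- replace 1 occurrence(s) of x with (y + y)
  => ( z * ( y + y ) ) <= 2
stmt 1: y := x - y  -- replace 2 occurrence(s) of y with (x - y)
  => ( z * ( ( x - y ) + ( x - y ) ) ) <= 2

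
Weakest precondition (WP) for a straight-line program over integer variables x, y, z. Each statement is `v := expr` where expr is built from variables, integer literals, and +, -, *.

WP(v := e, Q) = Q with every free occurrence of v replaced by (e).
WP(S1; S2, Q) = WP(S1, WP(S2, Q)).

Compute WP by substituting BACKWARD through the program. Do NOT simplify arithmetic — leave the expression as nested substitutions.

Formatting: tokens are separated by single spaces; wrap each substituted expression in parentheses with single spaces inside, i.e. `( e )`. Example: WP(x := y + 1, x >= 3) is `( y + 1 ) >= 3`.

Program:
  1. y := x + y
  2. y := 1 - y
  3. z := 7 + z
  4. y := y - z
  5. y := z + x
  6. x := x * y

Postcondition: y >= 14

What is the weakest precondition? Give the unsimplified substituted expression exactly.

Answer: ( ( 7 + z ) + x ) >= 14

Derivation:
post: y >= 14
stmt 6: x := x * y  -- replace 0 occurrence(s) of x with (x * y)
  => y >= 14
stmt 5: y := z + x  -- replace 1 occurrence(s) of y with (z + x)
  => ( z + x ) >= 14
stmt 4: y := y - z  -- replace 0 occurrence(s) of y with (y - z)
  => ( z + x ) >= 14
stmt 3: z := 7 + z  -- replace 1 occurrence(s) of z with (7 + z)
  => ( ( 7 + z ) + x ) >= 14
stmt 2: y := 1 - y  -- replace 0 occurrence(s) of y with (1 - y)
  => ( ( 7 + z ) + x ) >= 14
stmt 1: y := x + y  -- replace 0 occurrence(s) of y with (x + y)
  => ( ( 7 + z ) + x ) >= 14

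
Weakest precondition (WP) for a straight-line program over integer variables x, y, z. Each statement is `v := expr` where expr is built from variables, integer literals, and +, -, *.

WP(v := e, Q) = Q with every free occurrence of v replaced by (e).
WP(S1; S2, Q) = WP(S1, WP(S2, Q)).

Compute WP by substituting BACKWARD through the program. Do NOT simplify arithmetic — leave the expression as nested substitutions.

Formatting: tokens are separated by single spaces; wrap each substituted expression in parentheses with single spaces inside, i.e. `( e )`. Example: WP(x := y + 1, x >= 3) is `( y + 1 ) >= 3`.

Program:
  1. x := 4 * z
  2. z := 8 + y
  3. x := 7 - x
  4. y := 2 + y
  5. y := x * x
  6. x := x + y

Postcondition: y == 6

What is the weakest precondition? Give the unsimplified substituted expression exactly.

Answer: ( ( 7 - ( 4 * z ) ) * ( 7 - ( 4 * z ) ) ) == 6

Derivation:
post: y == 6
stmt 6: x := x + y  -- replace 0 occurrence(s) of x with (x + y)
  => y == 6
stmt 5: y := x * x  -- replace 1 occurrence(s) of y with (x * x)
  => ( x * x ) == 6
stmt 4: y := 2 + y  -- replace 0 occurrence(s) of y with (2 + y)
  => ( x * x ) == 6
stmt 3: x := 7 - x  -- replace 2 occurrence(s) of x with (7 - x)
  => ( ( 7 - x ) * ( 7 - x ) ) == 6
stmt 2: z := 8 + y  -- replace 0 occurrence(s) of z with (8 + y)
  => ( ( 7 - x ) * ( 7 - x ) ) == 6
stmt 1: x := 4 * z  -- replace 2 occurrence(s) of x with (4 * z)
  => ( ( 7 - ( 4 * z ) ) * ( 7 - ( 4 * z ) ) ) == 6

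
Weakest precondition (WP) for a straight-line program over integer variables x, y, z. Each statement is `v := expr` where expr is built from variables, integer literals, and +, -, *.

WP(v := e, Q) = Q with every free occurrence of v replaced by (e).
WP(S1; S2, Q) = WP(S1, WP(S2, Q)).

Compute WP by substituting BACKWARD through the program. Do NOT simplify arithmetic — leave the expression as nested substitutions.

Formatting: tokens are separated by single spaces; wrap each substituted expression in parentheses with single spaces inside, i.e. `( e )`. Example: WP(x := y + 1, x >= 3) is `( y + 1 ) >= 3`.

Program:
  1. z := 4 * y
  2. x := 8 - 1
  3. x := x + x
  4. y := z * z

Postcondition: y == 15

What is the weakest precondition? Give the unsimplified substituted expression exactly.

post: y == 15
stmt 4: y := z * z  -- replace 1 occurrence(s) of y with (z * z)
  => ( z * z ) == 15
stmt 3: x := x + x  -- replace 0 occurrence(s) of x with (x + x)
  => ( z * z ) == 15
stmt 2: x := 8 - 1  -- replace 0 occurrence(s) of x with (8 - 1)
  => ( z * z ) == 15
stmt 1: z := 4 * y  -- replace 2 occurrence(s) of z with (4 * y)
  => ( ( 4 * y ) * ( 4 * y ) ) == 15

Answer: ( ( 4 * y ) * ( 4 * y ) ) == 15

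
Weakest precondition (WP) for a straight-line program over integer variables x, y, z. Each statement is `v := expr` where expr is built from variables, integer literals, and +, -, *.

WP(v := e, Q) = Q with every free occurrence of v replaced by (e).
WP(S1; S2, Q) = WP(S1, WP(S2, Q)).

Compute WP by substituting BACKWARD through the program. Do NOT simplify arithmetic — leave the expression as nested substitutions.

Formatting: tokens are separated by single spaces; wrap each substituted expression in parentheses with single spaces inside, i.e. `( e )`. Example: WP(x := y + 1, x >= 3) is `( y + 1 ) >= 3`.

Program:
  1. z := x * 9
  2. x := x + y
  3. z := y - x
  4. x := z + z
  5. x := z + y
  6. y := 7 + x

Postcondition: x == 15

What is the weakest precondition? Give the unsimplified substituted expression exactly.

post: x == 15
stmt 6: y := 7 + x  -- replace 0 occurrence(s) of y with (7 + x)
  => x == 15
stmt 5: x := z + y  -- replace 1 occurrence(s) of x with (z + y)
  => ( z + y ) == 15
stmt 4: x := z + z  -- replace 0 occurrence(s) of x with (z + z)
  => ( z + y ) == 15
stmt 3: z := y - x  -- replace 1 occurrence(s) of z with (y - x)
  => ( ( y - x ) + y ) == 15
stmt 2: x := x + y  -- replace 1 occurrence(s) of x with (x + y)
  => ( ( y - ( x + y ) ) + y ) == 15
stmt 1: z := x * 9  -- replace 0 occurrence(s) of z with (x * 9)
  => ( ( y - ( x + y ) ) + y ) == 15

Answer: ( ( y - ( x + y ) ) + y ) == 15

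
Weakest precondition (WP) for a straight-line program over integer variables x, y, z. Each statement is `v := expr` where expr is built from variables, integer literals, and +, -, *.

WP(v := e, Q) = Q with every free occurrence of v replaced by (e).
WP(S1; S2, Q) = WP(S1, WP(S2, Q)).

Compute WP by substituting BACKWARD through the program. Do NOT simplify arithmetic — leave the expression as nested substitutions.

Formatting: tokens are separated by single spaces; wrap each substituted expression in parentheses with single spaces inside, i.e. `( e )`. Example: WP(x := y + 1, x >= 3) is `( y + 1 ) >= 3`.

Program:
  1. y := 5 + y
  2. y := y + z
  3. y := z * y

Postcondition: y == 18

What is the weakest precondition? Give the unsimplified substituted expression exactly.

post: y == 18
stmt 3: y := z * y  -- replace 1 occurrence(s) of y with (z * y)
  => ( z * y ) == 18
stmt 2: y := y + z  -- replace 1 occurrence(s) of y with (y + z)
  => ( z * ( y + z ) ) == 18
stmt 1: y := 5 + y  -- replace 1 occurrence(s) of y with (5 + y)
  => ( z * ( ( 5 + y ) + z ) ) == 18

Answer: ( z * ( ( 5 + y ) + z ) ) == 18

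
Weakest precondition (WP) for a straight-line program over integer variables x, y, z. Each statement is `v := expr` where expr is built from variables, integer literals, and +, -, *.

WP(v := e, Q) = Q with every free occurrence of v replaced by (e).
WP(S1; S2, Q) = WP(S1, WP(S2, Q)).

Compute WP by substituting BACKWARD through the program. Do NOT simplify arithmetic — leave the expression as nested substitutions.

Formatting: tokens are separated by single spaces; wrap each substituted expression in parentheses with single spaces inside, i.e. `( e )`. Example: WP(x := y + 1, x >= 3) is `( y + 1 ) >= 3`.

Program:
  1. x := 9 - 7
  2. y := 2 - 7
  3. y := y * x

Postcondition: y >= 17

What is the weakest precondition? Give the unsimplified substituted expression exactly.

Answer: ( ( 2 - 7 ) * ( 9 - 7 ) ) >= 17

Derivation:
post: y >= 17
stmt 3: y := y * x  -- replace 1 occurrence(s) of y with (y * x)
  => ( y * x ) >= 17
stmt 2: y := 2 - 7  -- replace 1 occurrence(s) of y with (2 - 7)
  => ( ( 2 - 7 ) * x ) >= 17
stmt 1: x := 9 - 7  -- replace 1 occurrence(s) of x with (9 - 7)
  => ( ( 2 - 7 ) * ( 9 - 7 ) ) >= 17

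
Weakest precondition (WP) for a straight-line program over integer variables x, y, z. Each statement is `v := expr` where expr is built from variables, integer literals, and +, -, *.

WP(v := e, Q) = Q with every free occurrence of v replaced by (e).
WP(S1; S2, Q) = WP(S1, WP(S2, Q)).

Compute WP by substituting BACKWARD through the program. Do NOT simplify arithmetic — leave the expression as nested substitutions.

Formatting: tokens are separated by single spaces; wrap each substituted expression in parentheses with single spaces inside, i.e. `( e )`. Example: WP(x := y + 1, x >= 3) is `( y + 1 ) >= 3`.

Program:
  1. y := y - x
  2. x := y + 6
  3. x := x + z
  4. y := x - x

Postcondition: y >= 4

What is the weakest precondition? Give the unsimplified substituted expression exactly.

post: y >= 4
stmt 4: y := x - x  -- replace 1 occurrence(s) of y with (x - x)
  => ( x - x ) >= 4
stmt 3: x := x + z  -- replace 2 occurrence(s) of x with (x + z)
  => ( ( x + z ) - ( x + z ) ) >= 4
stmt 2: x := y + 6  -- replace 2 occurrence(s) of x with (y + 6)
  => ( ( ( y + 6 ) + z ) - ( ( y + 6 ) + z ) ) >= 4
stmt 1: y := y - x  -- replace 2 occurrence(s) of y with (y - x)
  => ( ( ( ( y - x ) + 6 ) + z ) - ( ( ( y - x ) + 6 ) + z ) ) >= 4

Answer: ( ( ( ( y - x ) + 6 ) + z ) - ( ( ( y - x ) + 6 ) + z ) ) >= 4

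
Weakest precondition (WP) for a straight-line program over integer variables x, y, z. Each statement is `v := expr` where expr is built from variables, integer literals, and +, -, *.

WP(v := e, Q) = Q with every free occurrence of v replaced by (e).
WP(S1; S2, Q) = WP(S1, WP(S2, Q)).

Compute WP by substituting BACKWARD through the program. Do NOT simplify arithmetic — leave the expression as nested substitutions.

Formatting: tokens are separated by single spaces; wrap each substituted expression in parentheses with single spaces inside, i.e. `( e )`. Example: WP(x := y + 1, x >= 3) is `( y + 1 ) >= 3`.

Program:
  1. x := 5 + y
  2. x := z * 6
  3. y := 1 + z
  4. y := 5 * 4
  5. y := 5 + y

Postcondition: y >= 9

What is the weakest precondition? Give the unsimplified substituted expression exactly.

post: y >= 9
stmt 5: y := 5 + y  -- replace 1 occurrence(s) of y with (5 + y)
  => ( 5 + y ) >= 9
stmt 4: y := 5 * 4  -- replace 1 occurrence(s) of y with (5 * 4)
  => ( 5 + ( 5 * 4 ) ) >= 9
stmt 3: y := 1 + z  -- replace 0 occurrence(s) of y with (1 + z)
  => ( 5 + ( 5 * 4 ) ) >= 9
stmt 2: x := z * 6  -- replace 0 occurrence(s) of x with (z * 6)
  => ( 5 + ( 5 * 4 ) ) >= 9
stmt 1: x := 5 + y  -- replace 0 occurrence(s) of x with (5 + y)
  => ( 5 + ( 5 * 4 ) ) >= 9

Answer: ( 5 + ( 5 * 4 ) ) >= 9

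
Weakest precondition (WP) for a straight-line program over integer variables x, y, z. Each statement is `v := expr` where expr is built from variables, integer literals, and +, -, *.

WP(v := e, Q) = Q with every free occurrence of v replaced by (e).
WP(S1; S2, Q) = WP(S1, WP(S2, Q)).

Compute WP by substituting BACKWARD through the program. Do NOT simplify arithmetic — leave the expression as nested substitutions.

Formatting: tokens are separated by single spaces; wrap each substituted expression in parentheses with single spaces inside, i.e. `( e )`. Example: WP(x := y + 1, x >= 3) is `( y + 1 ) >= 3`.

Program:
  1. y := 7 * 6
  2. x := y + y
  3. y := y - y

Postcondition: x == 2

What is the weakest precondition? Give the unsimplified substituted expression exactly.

post: x == 2
stmt 3: y := y - y  -- replace 0 occurrence(s) of y with (y - y)
  => x == 2
stmt 2: x := y + y  -- replace 1 occurrence(s) of x with (y + y)
  => ( y + y ) == 2
stmt 1: y := 7 * 6  -- replace 2 occurrence(s) of y with (7 * 6)
  => ( ( 7 * 6 ) + ( 7 * 6 ) ) == 2

Answer: ( ( 7 * 6 ) + ( 7 * 6 ) ) == 2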